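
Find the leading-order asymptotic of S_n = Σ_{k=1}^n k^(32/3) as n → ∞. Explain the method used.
S_n ~ (3/35) · n^(35/3)

Integral comparison: Σ_{k=1}^n k^(32/3) = ∫_0^n x^(32/3) dx + O(n^(32/3)). The integral is n^(1 + 32/3) / (1 + 32/3) = n^((32+3)/3) / ((32+3)/3) = (3/35) · n^(35/3).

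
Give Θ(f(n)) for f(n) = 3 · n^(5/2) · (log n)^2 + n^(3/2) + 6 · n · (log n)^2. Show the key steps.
f(n) ∈ Θ(n^(5/2) · (log n)^2)

Compare the terms by growth order. For large n, n^a · (log n)^b dominates n^a' · (log n)^b' iff a > a', or (a = a' and b > b'). Ranking the 3 terms shows the dominant one is 3 · n^(5/2) · (log n)^2. Hence f(n) ∈ Θ(n^(5/2) · (log n)^2).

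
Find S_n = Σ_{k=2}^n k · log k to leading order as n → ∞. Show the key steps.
S_n ~ n^2 log n / 2 − n^2 / 4

By integral comparison, S_n = ∫_1^n x · log x dx + O(n · log n). For the integral, ∫ x^1 log x dx = n^2 log n / 2 − n^2/4 (integration by parts). Hence S_n ~ n^2 log n / 2 − n^2 / 4.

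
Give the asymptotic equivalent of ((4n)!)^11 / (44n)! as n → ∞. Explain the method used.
((4n)!)^11/(44n)! ~ ((2π·4n)^(10/2) / sqrt(11)) · 11^(−11·4n)  →  0

Write N = 4n. Stirling: N! ~ sqrt(2π N)(N/e)^N and (11N)! ~ sqrt(2π·11N)·(11N/e)^(11N).
  (N!)^11/(11N)! ~ (2π N)^(11/2) (N/e)^(11N) / [sqrt(2π·11N) (11N/e)^(11N)]
     = (2π N)^(11/2) / sqrt(2π·11N) · (N/(11N))^(11N)
     = (2π N)^((11−1)/2) / sqrt(11) · 11^(−11N).
Since 11^11 > 1, the factor 11^(−11N) decays exponentially, so the ratio → 0. Substituting N = 4n gives the stated form.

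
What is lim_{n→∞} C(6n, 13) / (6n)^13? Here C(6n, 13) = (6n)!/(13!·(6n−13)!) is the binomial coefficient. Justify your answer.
lim = 1/13! = 1/6227020800

With N = 6n → ∞: C(N, 13) / N^13 = [N(N−1)…(N−12)] / (13! · N^13) = (1/13!) · 1 · (1 − 1/(6n)) · … · (1 − 12/(6n)). Each factor → 1 as N → ∞, so the limit is 1/13! = 1/6227020800.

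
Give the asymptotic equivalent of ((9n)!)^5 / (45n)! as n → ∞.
((9n)!)^5/(45n)! ~ ((2π·9n)^(4/2) / sqrt(5)) · 5^(−5·9n)  →  0

Write N = 9n. Stirling: N! ~ sqrt(2π N)(N/e)^N and (5N)! ~ sqrt(2π·5N)·(5N/e)^(5N).
  (N!)^5/(5N)! ~ (2π N)^(5/2) (N/e)^(5N) / [sqrt(2π·5N) (5N/e)^(5N)]
     = (2π N)^(5/2) / sqrt(2π·5N) · (N/(5N))^(5N)
     = (2π N)^((5−1)/2) / sqrt(5) · 5^(−5N).
Since 5^5 > 1, the factor 5^(−5N) decays exponentially, so the ratio → 0. Substituting N = 9n gives the stated form.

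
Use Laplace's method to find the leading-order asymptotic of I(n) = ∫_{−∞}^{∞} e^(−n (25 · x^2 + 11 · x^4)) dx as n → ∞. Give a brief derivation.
I(n) ~ sqrt(π/(25n))

φ(x) = 25 · x^2 + 11 · x^4 has its unique global minimum at x* = 0 (since φ'(x) = 50x + 44x^3 = 0 only at x = 0 for real x with both coefficients positive, and φ → ∞ as |x| → ∞). At x* = 0, φ(0) = 0 and φ''(0) = 50. Laplace's method then gives
  I(n) ~ sqrt(2π / (n · φ''(0))) · e^(−n φ(0)) = sqrt(2π / (50n)) = sqrt(π/(25n)).
The 11 · x^4 term contributes only at subleading order (an O(1/n) relative correction).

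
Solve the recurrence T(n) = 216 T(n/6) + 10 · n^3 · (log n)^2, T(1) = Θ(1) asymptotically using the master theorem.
T(n) = Θ(n^3 · (log n)^3)

Here log_6 216 = 3 and f(n) = 10 · n^3 · (log n)^2 = Θ(n^(log_6 216) · (log n)^2). This is the extended Case 2 of the master theorem (f matches the critical exponent up to log factors), giving T(n) = Θ(n^(log_6 216) · (log n)^(2+1)) = Θ(n^3 · (log n)^3).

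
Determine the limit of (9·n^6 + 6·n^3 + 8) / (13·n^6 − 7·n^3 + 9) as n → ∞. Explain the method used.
lim = 9/13

For large n the leading n^6 terms dominate both numerator and denominator. Dividing top and bottom by n^6, every other term tends to 0, leaving 9/13.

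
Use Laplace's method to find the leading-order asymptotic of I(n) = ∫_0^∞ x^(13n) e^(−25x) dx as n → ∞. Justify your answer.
I(n) ~ (sqrt(2π·13n) / 25) · (13n/(25e))^(13n)

Write the integrand as exp(13n ln x − 25x) and set f(x) = 13n ln x − 25x. Then f'(x) = 13n/x − 25 = 0 at x* = 13n/25, and f''(x*) = −13n/x*^2 = −25^2/(13n). Laplace's method (interior maximum) gives
  I(n) ~ e^(f(x*)) · sqrt(2π / |f''(x*)|)
        = exp(13n ln(13n/25) − 13n) · sqrt(2π · 13n / 25^2)
        = (13n/25)^(13n) e^(−13n) · sqrt(2π·13n) / 25
        = (sqrt(2π·13n) / 25) · (13n/(25e))^(13n).
This matches Γ(13n+1)/25^(13n+1) with Stirling applied to Γ.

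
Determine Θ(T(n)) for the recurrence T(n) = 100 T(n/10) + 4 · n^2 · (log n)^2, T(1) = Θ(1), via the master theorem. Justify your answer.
T(n) = Θ(n^2 · (log n)^3)

Here log_10 100 = 2 and f(n) = 4 · n^2 · (log n)^2 = Θ(n^(log_10 100) · (log n)^2). This is the extended Case 2 of the master theorem (f matches the critical exponent up to log factors), giving T(n) = Θ(n^(log_10 100) · (log n)^(2+1)) = Θ(n^2 · (log n)^3).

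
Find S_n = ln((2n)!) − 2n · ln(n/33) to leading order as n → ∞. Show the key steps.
S_n ~ 2n · (ln 66 − 1) + O(ln n)

Stirling: ln((2n)!) = 2n ln(2n) − 2n + O(ln n).
  S_n = 2n ln(2n) − 2n − 2n ln(n/33) + O(ln n)
      = 2n ln(2n) − 2n ln n + 2n ln 33 − 2n + O(ln n)
      = 2n ln 2 + 2n ln 33 − 2n + O(ln n)
      = 2n (ln 66 − 1) + O(ln n).
Numerically ln(66) − 1 ≈ 3.1897.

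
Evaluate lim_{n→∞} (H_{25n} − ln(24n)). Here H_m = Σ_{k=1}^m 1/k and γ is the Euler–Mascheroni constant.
lim = ln(25/24) + γ

By Euler-Maclaurin, H_m = ln m + γ + O(1/m). So
  H_{25n} − ln(24n) = ln(25n) + γ − ln(24n) + O(1/n)
                       = ln(25/24) + γ + O(1/n).
Hence the limit is ln(25/24) + γ.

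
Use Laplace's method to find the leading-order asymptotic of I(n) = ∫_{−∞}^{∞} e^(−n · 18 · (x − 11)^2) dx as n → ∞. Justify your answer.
I(n) = sqrt(π/(18n))

Here φ(x) = 18 · (x − 11)^2 has its unique minimum at x* = 11 with φ(x*) = 0 and φ''(x*) = 36. Laplace's method gives
  I(n) ~ e^(−n φ(x*)) · sqrt(2π / (n · φ''(x*))) = sqrt(2π / (36n)) = sqrt(π/(18n)).
This is exact: substituting u = (x − 11)·sqrt(18n) gives I(n) = (1/sqrt(18n)) ∫_{−∞}^{∞} e^(−u^2) du = sqrt(π/(18n)).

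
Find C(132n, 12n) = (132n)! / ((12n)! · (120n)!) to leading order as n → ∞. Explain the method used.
C(132n, 12n) ~ (285311670611/10000000000)^(12n) · sqrt(11/(20π·12n))

Write N = 12n. Apply Stirling to each factorial:
  (11N)! ~ sqrt(2π·11N) · (11N/e)^(11N),
  N! ~ sqrt(2π N) · (N/e)^N,
  (10N)! ~ sqrt(2π·10N) · (10N/e)^(10N).
The exponential factors combine to (11N)^(11N) / (N^N · (10N)^(10N)) = 11^(11N)/10^(10N) = (11^11/10^10)^N = (285311670611/10000000000)^N.
The square-root prefactors combine to sqrt(2π·11N) / (sqrt(2π N)·sqrt(2π·10N)) = sqrt(11 / (2π·10·N)) = sqrt(11/(20π·12n)).
Substituting N = 12n: C(132n, 12n) ~ (285311670611/10000000000)^(12n) · sqrt(11/(20π·12n)).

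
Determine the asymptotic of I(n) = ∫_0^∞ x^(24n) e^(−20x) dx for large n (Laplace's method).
I(n) ~ (sqrt(2π·24n) / 20) · (24n/(20e))^(24n)

Write the integrand as exp(24n ln x − 20x) and set f(x) = 24n ln x − 20x. Then f'(x) = 24n/x − 20 = 0 at x* = 24n/20, and f''(x*) = −24n/x*^2 = −20^2/(24n). Laplace's method (interior maximum) gives
  I(n) ~ e^(f(x*)) · sqrt(2π / |f''(x*)|)
        = exp(24n ln(24n/20) − 24n) · sqrt(2π · 24n / 20^2)
        = (24n/20)^(24n) e^(−24n) · sqrt(2π·24n) / 20
        = (sqrt(2π·24n) / 20) · (24n/(20e))^(24n).
This matches Γ(24n+1)/20^(24n+1) with Stirling applied to Γ.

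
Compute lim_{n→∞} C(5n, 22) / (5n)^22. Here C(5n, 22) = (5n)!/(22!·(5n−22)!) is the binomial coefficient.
lim = 1/22! = 1/1124000727777607680000

With N = 5n → ∞: C(N, 22) / N^22 = [N(N−1)…(N−21)] / (22! · N^22) = (1/22!) · 1 · (1 − 1/(5n)) · … · (1 − 21/(5n)). Each factor → 1 as N → ∞, so the limit is 1/22! = 1/1124000727777607680000.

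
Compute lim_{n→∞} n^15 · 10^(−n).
lim = 0

Exponentials with base > 1 dominate every fixed polynomial: for any fixed c, n^c / 10^n → 0 as n → ∞ (e.g. by the ratio test, or by writing 10^n = e^(n ln 10) and noting e^(n ln 10) / n^c → ∞). Hence n^15 · 10^(−n) = n^15 / 10^n → 0.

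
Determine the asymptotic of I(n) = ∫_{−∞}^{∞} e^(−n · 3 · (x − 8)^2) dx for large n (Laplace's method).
I(n) = sqrt(π/(3n))

Here φ(x) = 3 · (x − 8)^2 has its unique minimum at x* = 8 with φ(x*) = 0 and φ''(x*) = 6. Laplace's method gives
  I(n) ~ e^(−n φ(x*)) · sqrt(2π / (n · φ''(x*))) = sqrt(2π / (6n)) = sqrt(π/(3n)).
This is exact: substituting u = (x − 8)·sqrt(3n) gives I(n) = (1/sqrt(3n)) ∫_{−∞}^{∞} e^(−u^2) du = sqrt(π/(3n)).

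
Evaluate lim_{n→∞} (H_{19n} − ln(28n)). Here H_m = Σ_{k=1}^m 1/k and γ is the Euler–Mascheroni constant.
lim = ln(19/28) + γ

By Euler-Maclaurin, H_m = ln m + γ + O(1/m). So
  H_{19n} − ln(28n) = ln(19n) + γ − ln(28n) + O(1/n)
                       = ln(19/28) + γ + O(1/n).
Hence the limit is ln(19/28) + γ.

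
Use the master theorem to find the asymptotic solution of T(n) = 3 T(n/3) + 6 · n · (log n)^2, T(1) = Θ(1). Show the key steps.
T(n) = Θ(n · (log n)^3)

Here log_3 3 = 1 and f(n) = 6 · n · (log n)^2 = Θ(n^(log_3 3) · (log n)^2). This is the extended Case 2 of the master theorem (f matches the critical exponent up to log factors), giving T(n) = Θ(n^(log_3 3) · (log n)^(2+1)) = Θ(n · (log n)^3).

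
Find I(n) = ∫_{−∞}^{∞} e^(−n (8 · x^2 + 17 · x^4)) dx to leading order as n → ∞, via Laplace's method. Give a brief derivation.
I(n) ~ sqrt(π/(8n))

φ(x) = 8 · x^2 + 17 · x^4 has its unique global minimum at x* = 0 (since φ'(x) = 16x + 68x^3 = 0 only at x = 0 for real x with both coefficients positive, and φ → ∞ as |x| → ∞). At x* = 0, φ(0) = 0 and φ''(0) = 16. Laplace's method then gives
  I(n) ~ sqrt(2π / (n · φ''(0))) · e^(−n φ(0)) = sqrt(2π / (16n)) = sqrt(π/(8n)).
The 17 · x^4 term contributes only at subleading order (an O(1/n) relative correction).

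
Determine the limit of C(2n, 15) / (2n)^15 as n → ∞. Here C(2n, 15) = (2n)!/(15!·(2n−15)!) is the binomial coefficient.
lim = 1/15! = 1/1307674368000

With N = 2n → ∞: C(N, 15) / N^15 = [N(N−1)…(N−14)] / (15! · N^15) = (1/15!) · 1 · (1 − 1/(2n)) · … · (1 − 14/(2n)). Each factor → 1 as N → ∞, so the limit is 1/15! = 1/1307674368000.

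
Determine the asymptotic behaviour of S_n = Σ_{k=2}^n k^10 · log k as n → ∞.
S_n ~ n^11 log n / 11 − n^11 / 121

By integral comparison, S_n = ∫_1^n x^10 · log x dx + O(n^10 · log n). For the integral, ∫ x^10 log x dx = n^11 log n / 11 − n^11/121 (integration by parts). Hence S_n ~ n^11 log n / 11 − n^11 / 121.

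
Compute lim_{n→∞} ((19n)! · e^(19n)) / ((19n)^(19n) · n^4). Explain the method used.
lim = 0

Stirling: (19n)! ~ sqrt(2π·19n) · (19n/e)^(19n). Hence
  (19n)! · e^(19n) / (19n)^(19n) ~ sqrt(2π·19n).
Dividing by n^4: sqrt(2π·19n) / n^4 = sqrt(2π·19) · n^((1−8)/2), so the expression behaves like sqrt(2π·19) · n^((1−8)/2) → 0.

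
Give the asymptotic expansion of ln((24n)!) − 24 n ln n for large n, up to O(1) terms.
ln((24n)!) − 24 n ln n = 24(ln 24 − 1) n + (1/2) ln(2π·24n) + O(1/n)

Stirling: ln((24n)!) = 24n ln(24n) − 24n + (1/2) ln(2π·24n) + O(1/n).
Since 24n ln(24n) = 24n ln n + 24n ln 24, subtracting 24n ln n cancels the n ln n term exactly. What remains is 24(ln 24 − 1) n + (1/2) ln(2π·24n) + O(1/n).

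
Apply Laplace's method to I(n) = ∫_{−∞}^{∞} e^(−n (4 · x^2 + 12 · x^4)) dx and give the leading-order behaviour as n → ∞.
I(n) ~ sqrt(π/(4n))

φ(x) = 4 · x^2 + 12 · x^4 has its unique global minimum at x* = 0 (since φ'(x) = 8x + 48x^3 = 0 only at x = 0 for real x with both coefficients positive, and φ → ∞ as |x| → ∞). At x* = 0, φ(0) = 0 and φ''(0) = 8. Laplace's method then gives
  I(n) ~ sqrt(2π / (n · φ''(0))) · e^(−n φ(0)) = sqrt(2π / (8n)) = sqrt(π/(4n)).
The 12 · x^4 term contributes only at subleading order (an O(1/n) relative correction).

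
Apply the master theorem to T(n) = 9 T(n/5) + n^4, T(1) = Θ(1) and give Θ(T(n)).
T(n) = Θ(n^4)

log_5 9 ≈ 1.365. f(n) = n^4 dominates n^(log_5 9) since 4 > 1.365, and the regularity condition a·f(n/b) = 9·(n/5)^4 = (9/625)·n^4 ≤ c·f(n) holds with c = 9/625 ≈ 0.0144 < 1. So this is Case 3: T(n) = Θ(f(n)) = Θ(n^4).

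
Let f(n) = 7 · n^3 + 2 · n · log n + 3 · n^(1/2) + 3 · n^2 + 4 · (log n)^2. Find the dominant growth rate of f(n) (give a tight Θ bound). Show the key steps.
f(n) ∈ Θ(n^3)

Compare the terms by growth order. For large n, n^a · (log n)^b dominates n^a' · (log n)^b' iff a > a', or (a = a' and b > b'). Ranking the 5 terms shows the dominant one is 7 · n^3. Hence f(n) ∈ Θ(n^3).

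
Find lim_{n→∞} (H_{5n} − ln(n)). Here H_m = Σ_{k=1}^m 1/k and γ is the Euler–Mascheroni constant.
lim = ln 5 + γ

By Euler-Maclaurin, H_m = ln m + γ + O(1/m). So
  H_{5n} − ln(n) = ln(5n) + γ − ln(n) + O(1/n)
                       = ln(5/1) + γ + O(1/n).
Hence the limit is ln(5/1) + γ.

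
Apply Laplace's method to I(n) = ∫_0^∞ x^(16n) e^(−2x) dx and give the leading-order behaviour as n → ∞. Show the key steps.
I(n) ~ (sqrt(2π·16n) / 2) · (16n/(2e))^(16n)

Write the integrand as exp(16n ln x − 2x) and set f(x) = 16n ln x − 2x. Then f'(x) = 16n/x − 2 = 0 at x* = 16n/2, and f''(x*) = −16n/x*^2 = −2^2/(16n). Laplace's method (interior maximum) gives
  I(n) ~ e^(f(x*)) · sqrt(2π / |f''(x*)|)
        = exp(16n ln(16n/2) − 16n) · sqrt(2π · 16n / 2^2)
        = (16n/2)^(16n) e^(−16n) · sqrt(2π·16n) / 2
        = (sqrt(2π·16n) / 2) · (16n/(2e))^(16n).
This matches Γ(16n+1)/2^(16n+1) with Stirling applied to Γ.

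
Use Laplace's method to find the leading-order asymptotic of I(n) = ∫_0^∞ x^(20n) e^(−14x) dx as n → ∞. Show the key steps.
I(n) ~ (sqrt(2π·20n) / 14) · (20n/(14e))^(20n)

Write the integrand as exp(20n ln x − 14x) and set f(x) = 20n ln x − 14x. Then f'(x) = 20n/x − 14 = 0 at x* = 20n/14, and f''(x*) = −20n/x*^2 = −14^2/(20n). Laplace's method (interior maximum) gives
  I(n) ~ e^(f(x*)) · sqrt(2π / |f''(x*)|)
        = exp(20n ln(20n/14) − 20n) · sqrt(2π · 20n / 14^2)
        = (20n/14)^(20n) e^(−20n) · sqrt(2π·20n) / 14
        = (sqrt(2π·20n) / 14) · (20n/(14e))^(20n).
This matches Γ(20n+1)/14^(20n+1) with Stirling applied to Γ.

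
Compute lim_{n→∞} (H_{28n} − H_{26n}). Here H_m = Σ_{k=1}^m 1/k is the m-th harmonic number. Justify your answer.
lim = ln(28/26) = ln(14/13)

Euler-Maclaurin gives H_m = ln m + γ + 1/(2m) + O(1/m^2). The γ and O(1/m) terms cancel in the difference:
  H_{28n} − H_{26n} = ln(28n) − ln(26n) + O(1/n) = ln(28/26) + O(1/n).
Hence the limit is ln(28/26) = ln(14/13).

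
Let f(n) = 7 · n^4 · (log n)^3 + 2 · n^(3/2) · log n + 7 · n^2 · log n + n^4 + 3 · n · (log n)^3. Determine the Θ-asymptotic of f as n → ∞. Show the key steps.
f(n) ∈ Θ(n^4 · (log n)^3)

Compare the terms by growth order. For large n, n^a · (log n)^b dominates n^a' · (log n)^b' iff a > a', or (a = a' and b > b'). Ranking the 5 terms shows the dominant one is 7 · n^4 · (log n)^3. Hence f(n) ∈ Θ(n^4 · (log n)^3).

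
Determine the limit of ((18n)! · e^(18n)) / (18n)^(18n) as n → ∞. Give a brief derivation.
lim = ∞

Stirling: (18n)! ~ sqrt(2π·18n) · (18n/e)^(18n). Hence
  (18n)! · e^(18n) / (18n)^(18n) ~ sqrt(2π·18n) = sqrt(2π·18) · sqrt(n) → ∞.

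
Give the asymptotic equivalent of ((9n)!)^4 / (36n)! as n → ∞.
((9n)!)^4/(36n)! ~ ((2π·9n)^(3/2) / 2) · 4^(−4·9n)  →  0

Write N = 9n. Stirling: N! ~ sqrt(2π N)(N/e)^N and (4N)! ~ sqrt(2π·4N)·(4N/e)^(4N).
  (N!)^4/(4N)! ~ (2π N)^(4/2) (N/e)^(4N) / [sqrt(2π·4N) (4N/e)^(4N)]
     = (2π N)^(4/2) / sqrt(2π·4N) · (N/(4N))^(4N)
     = (2π N)^((4−1)/2) / 2 · 4^(−4N).
Since 4^4 > 1, the factor 4^(−4N) decays exponentially, so the ratio → 0. Substituting N = 9n gives the stated form.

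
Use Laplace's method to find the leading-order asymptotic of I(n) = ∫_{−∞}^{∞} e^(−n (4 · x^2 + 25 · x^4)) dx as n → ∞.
I(n) ~ sqrt(π/(4n))

φ(x) = 4 · x^2 + 25 · x^4 has its unique global minimum at x* = 0 (since φ'(x) = 8x + 100x^3 = 0 only at x = 0 for real x with both coefficients positive, and φ → ∞ as |x| → ∞). At x* = 0, φ(0) = 0 and φ''(0) = 8. Laplace's method then gives
  I(n) ~ sqrt(2π / (n · φ''(0))) · e^(−n φ(0)) = sqrt(2π / (8n)) = sqrt(π/(4n)).
The 25 · x^4 term contributes only at subleading order (an O(1/n) relative correction).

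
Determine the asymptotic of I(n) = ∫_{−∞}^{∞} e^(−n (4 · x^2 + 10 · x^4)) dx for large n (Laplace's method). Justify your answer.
I(n) ~ sqrt(π/(4n))

φ(x) = 4 · x^2 + 10 · x^4 has its unique global minimum at x* = 0 (since φ'(x) = 8x + 40x^3 = 0 only at x = 0 for real x with both coefficients positive, and φ → ∞ as |x| → ∞). At x* = 0, φ(0) = 0 and φ''(0) = 8. Laplace's method then gives
  I(n) ~ sqrt(2π / (n · φ''(0))) · e^(−n φ(0)) = sqrt(2π / (8n)) = sqrt(π/(4n)).
The 10 · x^4 term contributes only at subleading order (an O(1/n) relative correction).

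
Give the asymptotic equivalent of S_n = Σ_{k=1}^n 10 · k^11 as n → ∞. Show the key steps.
S_n ~ 5 · n^12 / 6

By integral comparison (Euler-Maclaurin), Σ_{k=1}^n 10 · k^11 = 10 · ∫_0^n x^11 dx + O(n^11) = 10 · n^12/12 = 5 · n^12 / 6 + O(n^11). (Equivalently, Faulhaber's formula gives the same leading term.)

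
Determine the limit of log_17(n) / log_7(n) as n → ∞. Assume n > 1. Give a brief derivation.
lim = ln(7) / ln(17) = log_17(7)

Change of base: log_17(n) = ln n / ln 17 and log_7(n) = ln n / ln 7. The ratio is (ln n / ln 17) · (ln 7 / ln n) = ln 7 / ln 17, a constant independent of n. So the limit is ln 7 / ln 17 = log_17(7).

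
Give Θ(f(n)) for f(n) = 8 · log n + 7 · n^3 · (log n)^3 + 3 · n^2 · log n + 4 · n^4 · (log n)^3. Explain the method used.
f(n) ∈ Θ(n^4 · (log n)^3)

Compare the terms by growth order. For large n, n^a · (log n)^b dominates n^a' · (log n)^b' iff a > a', or (a = a' and b > b'). Ranking the 4 terms shows the dominant one is 4 · n^4 · (log n)^3. Hence f(n) ∈ Θ(n^4 · (log n)^3).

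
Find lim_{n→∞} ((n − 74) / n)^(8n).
lim = e^(−592)

Rewrite as (1 − 74/n)^(8n). By the standard limit (1 + x/n)^n → e^x, we have (1 − 74/n)^n → e^(−74), and raising to the 8th power gives e^(−592).
More precisely, ln[(1 − 74/n)^(8n)] = 8n · ln(1 − 74/n) = 8n · (-74/n + O(1/n^2)) = -592 + O(1/n) → -592.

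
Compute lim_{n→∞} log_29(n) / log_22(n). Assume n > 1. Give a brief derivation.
lim = ln(22) / ln(29) = log_29(22)

Change of base: log_29(n) = ln n / ln 29 and log_22(n) = ln n / ln 22. The ratio is (ln n / ln 29) · (ln 22 / ln n) = ln 22 / ln 29, a constant independent of n. So the limit is ln 22 / ln 29 = log_29(22).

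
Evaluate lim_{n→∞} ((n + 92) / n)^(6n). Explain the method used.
lim = e^552

Rewrite as (1 + 92/n)^(6n). By the standard limit (1 + x/n)^n → e^x, we have (1 + 92/n)^n → e^92, and raising to the 6th power gives e^552.
More precisely, ln[(1 + 92/n)^(6n)] = 6n · ln(1 + 92/n) = 6n · (92/n + O(1/n^2)) = 552 + O(1/n) → 552.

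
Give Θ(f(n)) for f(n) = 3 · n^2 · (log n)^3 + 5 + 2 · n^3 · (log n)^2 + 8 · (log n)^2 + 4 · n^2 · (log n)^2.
f(n) ∈ Θ(n^3 · (log n)^2)

Compare the terms by growth order. For large n, n^a · (log n)^b dominates n^a' · (log n)^b' iff a > a', or (a = a' and b > b'). Ranking the 5 terms shows the dominant one is 2 · n^3 · (log n)^2. Hence f(n) ∈ Θ(n^3 · (log n)^2).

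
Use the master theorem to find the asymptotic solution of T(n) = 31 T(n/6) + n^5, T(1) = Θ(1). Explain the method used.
T(n) = Θ(n^5)

log_6 31 ≈ 1.917. f(n) = n^5 dominates n^(log_6 31) since 5 > 1.917, and the regularity condition a·f(n/b) = 31·(n/6)^5 = (31/7776)·n^5 ≤ c·f(n) holds with c = 31/7776 ≈ 0.00399 < 1. So this is Case 3: T(n) = Θ(f(n)) = Θ(n^5).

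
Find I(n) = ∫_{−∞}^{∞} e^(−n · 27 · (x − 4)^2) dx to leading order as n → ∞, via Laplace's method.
I(n) = sqrt(π/(27n))

Here φ(x) = 27 · (x − 4)^2 has its unique minimum at x* = 4 with φ(x*) = 0 and φ''(x*) = 54. Laplace's method gives
  I(n) ~ e^(−n φ(x*)) · sqrt(2π / (n · φ''(x*))) = sqrt(2π / (54n)) = sqrt(π/(27n)).
This is exact: substituting u = (x − 4)·sqrt(27n) gives I(n) = (1/sqrt(27n)) ∫_{−∞}^{∞} e^(−u^2) du = sqrt(π/(27n)).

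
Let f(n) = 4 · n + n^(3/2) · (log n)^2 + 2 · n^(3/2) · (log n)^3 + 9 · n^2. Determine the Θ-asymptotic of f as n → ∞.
f(n) ∈ Θ(n^2)

Compare the terms by growth order. For large n, n^a · (log n)^b dominates n^a' · (log n)^b' iff a > a', or (a = a' and b > b'). Ranking the 4 terms shows the dominant one is 9 · n^2. Hence f(n) ∈ Θ(n^2).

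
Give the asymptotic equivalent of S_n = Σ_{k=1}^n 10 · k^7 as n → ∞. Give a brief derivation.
S_n ~ 5 · n^8 / 4

By integral comparison (Euler-Maclaurin), Σ_{k=1}^n 10 · k^7 = 10 · ∫_0^n x^7 dx + O(n^7) = 10 · n^8/8 = 5 · n^8 / 4 + O(n^7). (Equivalently, Faulhaber's formula gives the same leading term.)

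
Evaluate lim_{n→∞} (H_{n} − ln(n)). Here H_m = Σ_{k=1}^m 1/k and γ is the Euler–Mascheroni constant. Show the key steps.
lim = γ

By Euler-Maclaurin, H_m = ln m + γ + O(1/m). So
  H_{n} − ln(n) = ln(n) + γ − ln(n) + O(1/n)
                       = ln(1/1) + γ + O(1/n).
Hence the limit is γ (since ln 1 = 0).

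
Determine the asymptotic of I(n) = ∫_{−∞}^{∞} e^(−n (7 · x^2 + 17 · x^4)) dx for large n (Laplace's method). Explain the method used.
I(n) ~ sqrt(π/(7n))

φ(x) = 7 · x^2 + 17 · x^4 has its unique global minimum at x* = 0 (since φ'(x) = 14x + 68x^3 = 0 only at x = 0 for real x with both coefficients positive, and φ → ∞ as |x| → ∞). At x* = 0, φ(0) = 0 and φ''(0) = 14. Laplace's method then gives
  I(n) ~ sqrt(2π / (n · φ''(0))) · e^(−n φ(0)) = sqrt(2π / (14n)) = sqrt(π/(7n)).
The 17 · x^4 term contributes only at subleading order (an O(1/n) relative correction).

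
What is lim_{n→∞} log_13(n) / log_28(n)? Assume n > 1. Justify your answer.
lim = ln(28) / ln(13) = log_13(28)

Change of base: log_13(n) = ln n / ln 13 and log_28(n) = ln n / ln 28. The ratio is (ln n / ln 13) · (ln 28 / ln n) = ln 28 / ln 13, a constant independent of n. So the limit is ln 28 / ln 13 = log_13(28).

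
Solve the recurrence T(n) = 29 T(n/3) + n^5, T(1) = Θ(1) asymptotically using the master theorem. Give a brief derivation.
T(n) = Θ(n^5)

log_3 29 ≈ 3.065. f(n) = n^5 dominates n^(log_3 29) since 5 > 3.065, and the regularity condition a·f(n/b) = 29·(n/3)^5 = (29/243)·n^5 ≤ c·f(n) holds with c = 29/243 ≈ 0.119 < 1. So this is Case 3: T(n) = Θ(f(n)) = Θ(n^5).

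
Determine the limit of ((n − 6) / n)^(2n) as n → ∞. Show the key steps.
lim = e^(−12)

Rewrite as (1 − 6/n)^(2n). By the standard limit (1 + x/n)^n → e^x, we have (1 − 6/n)^n → e^(−6), and raising to the 2nd power gives e^(−12).
More precisely, ln[(1 − 6/n)^(2n)] = 2n · ln(1 − 6/n) = 2n · (-6/n + O(1/n^2)) = -12 + O(1/n) → -12.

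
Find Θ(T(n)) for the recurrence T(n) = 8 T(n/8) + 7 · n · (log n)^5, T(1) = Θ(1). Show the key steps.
T(n) = Θ(n · (log n)^6)

Here log_8 8 = 1 and f(n) = 7 · n · (log n)^5 = Θ(n^(log_8 8) · (log n)^5). This is the extended Case 2 of the master theorem (f matches the critical exponent up to log factors), giving T(n) = Θ(n^(log_8 8) · (log n)^(5+1)) = Θ(n · (log n)^6).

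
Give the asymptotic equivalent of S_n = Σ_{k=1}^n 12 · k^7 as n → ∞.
S_n ~ 3 · n^8 / 2

By integral comparison (Euler-Maclaurin), Σ_{k=1}^n 12 · k^7 = 12 · ∫_0^n x^7 dx + O(n^7) = 12 · n^8/8 = 3 · n^8 / 2 + O(n^7). (Equivalently, Faulhaber's formula gives the same leading term.)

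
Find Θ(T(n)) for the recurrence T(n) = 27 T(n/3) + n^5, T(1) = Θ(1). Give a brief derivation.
T(n) = Θ(n^5)

log_3 27 ≈ 3.000. f(n) = n^5 dominates n^(log_3 27) since 5 > 3.000, and the regularity condition a·f(n/b) = 27·(n/3)^5 = (27/243)·n^5 ≤ c·f(n) holds with c = 27/243 ≈ 0.111 < 1. So this is Case 3: T(n) = Θ(f(n)) = Θ(n^5).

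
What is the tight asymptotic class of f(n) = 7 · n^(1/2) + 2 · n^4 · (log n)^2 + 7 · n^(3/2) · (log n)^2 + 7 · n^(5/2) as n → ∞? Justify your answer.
f(n) ∈ Θ(n^4 · (log n)^2)

Compare the terms by growth order. For large n, n^a · (log n)^b dominates n^a' · (log n)^b' iff a > a', or (a = a' and b > b'). Ranking the 4 terms shows the dominant one is 2 · n^4 · (log n)^2. Hence f(n) ∈ Θ(n^4 · (log n)^2).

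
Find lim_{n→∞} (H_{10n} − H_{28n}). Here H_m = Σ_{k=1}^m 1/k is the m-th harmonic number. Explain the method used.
lim = ln(10/28) = ln(5/14)

Euler-Maclaurin gives H_m = ln m + γ + 1/(2m) + O(1/m^2). The γ and O(1/m) terms cancel in the difference:
  H_{10n} − H_{28n} = ln(10n) − ln(28n) + O(1/n) = ln(10/28) + O(1/n).
Hence the limit is ln(10/28) = ln(5/14).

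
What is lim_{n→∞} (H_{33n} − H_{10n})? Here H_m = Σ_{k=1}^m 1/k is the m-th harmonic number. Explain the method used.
lim = ln(33/10)

Euler-Maclaurin gives H_m = ln m + γ + 1/(2m) + O(1/m^2). The γ and O(1/m) terms cancel in the difference:
  H_{33n} − H_{10n} = ln(33n) − ln(10n) + O(1/n) = ln(33/10) + O(1/n).
Hence the limit is ln(33/10).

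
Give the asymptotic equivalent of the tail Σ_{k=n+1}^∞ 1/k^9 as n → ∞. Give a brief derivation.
Σ_{k>n} 1/k^9 ~ 1/(8 · n^8)

Compare to the integral: ∫_{n}^∞ x^(−9) dx = [−x^(−8)/8]_{n}^∞ = 1/((9−1)·n^8). Euler-Maclaurin then gives
  Σ_{k>n} 1/k^9 = ∫_{n}^∞ dx/x^9 − 1/(2·n^9) + O(1/n^10).
(Equivalently this is ζ(9) − Σ_{k≤n} 1/k^9.)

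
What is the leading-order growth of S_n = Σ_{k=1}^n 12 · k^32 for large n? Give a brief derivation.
S_n ~ 4 · n^33 / 11

By integral comparison (Euler-Maclaurin), Σ_{k=1}^n 12 · k^32 = 12 · ∫_0^n x^32 dx + O(n^32) = 12 · n^33/33 = 4 · n^33 / 11 + O(n^32). (Equivalently, Faulhaber's formula gives the same leading term.)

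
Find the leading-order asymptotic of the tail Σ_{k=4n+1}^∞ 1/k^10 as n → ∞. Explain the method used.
Σ_{k>4n} 1/k^10 ~ 1/(9 · (4n)^9)

Compare to the integral: ∫_{4n}^∞ x^(−10) dx = [−x^(−9)/9]_{4n}^∞ = 1/((10−1)·(4n)^9). Euler-Maclaurin then gives
  Σ_{k>4n} 1/k^10 = ∫_{4n}^∞ dx/x^10 − 1/(2·(4n)^10) + O(1/(4n)^11).
(Equivalently this is ζ(10) − Σ_{k≤4n} 1/k^10.)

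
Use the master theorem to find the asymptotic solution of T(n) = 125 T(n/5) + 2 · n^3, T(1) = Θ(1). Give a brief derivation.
T(n) = Θ(n^3 log n)

log_5 125 = 3, and f(n) = 2 · n^3 = Θ(n^(log_5 125)). This is Case 2 of the master theorem: T(n) = Θ(f(n) · log n) = Θ(n^3 log n).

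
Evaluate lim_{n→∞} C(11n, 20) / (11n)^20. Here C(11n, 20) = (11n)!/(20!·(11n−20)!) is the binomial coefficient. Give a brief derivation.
lim = 1/20! = 1/2432902008176640000

With N = 11n → ∞: C(N, 20) / N^20 = [N(N−1)…(N−19)] / (20! · N^20) = (1/20!) · 1 · (1 − 1/(11n)) · … · (1 − 19/(11n)). Each factor → 1 as N → ∞, so the limit is 1/20! = 1/2432902008176640000.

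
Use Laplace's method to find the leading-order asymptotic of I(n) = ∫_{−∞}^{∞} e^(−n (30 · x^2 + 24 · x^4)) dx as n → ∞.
I(n) ~ sqrt(π/(30n))

φ(x) = 30 · x^2 + 24 · x^4 has its unique global minimum at x* = 0 (since φ'(x) = 60x + 96x^3 = 0 only at x = 0 for real x with both coefficients positive, and φ → ∞ as |x| → ∞). At x* = 0, φ(0) = 0 and φ''(0) = 60. Laplace's method then gives
  I(n) ~ sqrt(2π / (n · φ''(0))) · e^(−n φ(0)) = sqrt(2π / (60n)) = sqrt(π/(30n)).
The 24 · x^4 term contributes only at subleading order (an O(1/n) relative correction).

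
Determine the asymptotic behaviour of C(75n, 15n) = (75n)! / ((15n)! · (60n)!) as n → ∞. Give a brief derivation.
C(75n, 15n) ~ (3125/256)^(15n) · sqrt(5/(8π·15n))

Write N = 15n. Apply Stirling to each factorial:
  (5N)! ~ sqrt(2π·5N) · (5N/e)^(5N),
  N! ~ sqrt(2π N) · (N/e)^N,
  (4N)! ~ sqrt(2π·4N) · (4N/e)^(4N).
The exponential factors combine to (5N)^(5N) / (N^N · (4N)^(4N)) = 5^(5N)/4^(4N) = (5^5/4^4)^N = (3125/256)^N.
The square-root prefactors combine to sqrt(2π·5N) / (sqrt(2π N)·sqrt(2π·4N)) = sqrt(5 / (2π·4·N)) = sqrt(5/(8π·15n)).
Substituting N = 15n: C(75n, 15n) ~ (3125/256)^(15n) · sqrt(5/(8π·15n)).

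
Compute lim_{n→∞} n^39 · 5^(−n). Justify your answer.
lim = 0

Exponentials with base > 1 dominate every fixed polynomial: for any fixed c, n^c / 5^n → 0 as n → ∞ (e.g. by the ratio test, or by writing 5^n = e^(n ln 5) and noting e^(n ln 5) / n^c → ∞). Hence n^39 · 5^(−n) = n^39 / 5^n → 0.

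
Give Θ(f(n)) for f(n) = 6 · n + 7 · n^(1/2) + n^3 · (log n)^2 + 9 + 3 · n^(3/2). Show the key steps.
f(n) ∈ Θ(n^3 · (log n)^2)

Compare the terms by growth order. For large n, n^a · (log n)^b dominates n^a' · (log n)^b' iff a > a', or (a = a' and b > b'). Ranking the 5 terms shows the dominant one is n^3 · (log n)^2. Hence f(n) ∈ Θ(n^3 · (log n)^2).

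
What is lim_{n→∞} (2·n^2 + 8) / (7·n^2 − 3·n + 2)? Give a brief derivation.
lim = 2/7

For large n the leading n^2 terms dominate both numerator and denominator. Dividing top and bottom by n^2, every other term tends to 0, leaving 2/7.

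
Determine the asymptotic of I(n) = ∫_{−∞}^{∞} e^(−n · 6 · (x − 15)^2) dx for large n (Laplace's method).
I(n) = sqrt(π/(6n))

Here φ(x) = 6 · (x − 15)^2 has its unique minimum at x* = 15 with φ(x*) = 0 and φ''(x*) = 12. Laplace's method gives
  I(n) ~ e^(−n φ(x*)) · sqrt(2π / (n · φ''(x*))) = sqrt(2π / (12n)) = sqrt(π/(6n)).
This is exact: substituting u = (x − 15)·sqrt(6n) gives I(n) = (1/sqrt(6n)) ∫_{−∞}^{∞} e^(−u^2) du = sqrt(π/(6n)).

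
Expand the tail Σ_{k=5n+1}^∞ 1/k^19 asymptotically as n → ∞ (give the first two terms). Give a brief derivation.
Σ_{k>5n} 1/k^19 = 1/(18 · (5n)^18) − 1/(2 · (5n)^19) + O(1/(5n)^20)

Compare to the integral: ∫_{5n}^∞ x^(−19) dx = [−x^(−18)/18]_{5n}^∞ = 1/((19−1)·(5n)^18). The Euler-Maclaurin correction adds −f(5n)/2 = −1/(2·(5n)^19). Euler-Maclaurin then gives
  Σ_{k>5n} 1/k^19 = ∫_{5n}^∞ dx/x^19 − 1/(2·(5n)^19) + O(1/(5n)^20).
(Equivalently this is ζ(19) − Σ_{k≤5n} 1/k^19.)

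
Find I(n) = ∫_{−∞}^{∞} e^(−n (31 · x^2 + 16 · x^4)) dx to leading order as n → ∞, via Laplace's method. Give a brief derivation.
I(n) ~ sqrt(π/(31n))

φ(x) = 31 · x^2 + 16 · x^4 has its unique global minimum at x* = 0 (since φ'(x) = 62x + 64x^3 = 0 only at x = 0 for real x with both coefficients positive, and φ → ∞ as |x| → ∞). At x* = 0, φ(0) = 0 and φ''(0) = 62. Laplace's method then gives
  I(n) ~ sqrt(2π / (n · φ''(0))) · e^(−n φ(0)) = sqrt(2π / (62n)) = sqrt(π/(31n)).
The 16 · x^4 term contributes only at subleading order (an O(1/n) relative correction).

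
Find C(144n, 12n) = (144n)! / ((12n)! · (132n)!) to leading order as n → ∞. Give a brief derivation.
C(144n, 12n) ~ (8916100448256/285311670611)^(12n) · sqrt(6/(11π·12n))

Write N = 12n. Apply Stirling to each factorial:
  (12N)! ~ sqrt(2π·12N) · (12N/e)^(12N),
  N! ~ sqrt(2π N) · (N/e)^N,
  (11N)! ~ sqrt(2π·11N) · (11N/e)^(11N).
The exponential factors combine to (12N)^(12N) / (N^N · (11N)^(11N)) = 12^(12N)/11^(11N) = (12^12/11^11)^N = (8916100448256/285311670611)^N.
The square-root prefactors combine to sqrt(2π·12N) / (sqrt(2π N)·sqrt(2π·11N)) = sqrt(12 / (2π·11·N)) = sqrt(6/(11π·12n)).
Substituting N = 12n: C(144n, 12n) ~ (8916100448256/285311670611)^(12n) · sqrt(6/(11π·12n)).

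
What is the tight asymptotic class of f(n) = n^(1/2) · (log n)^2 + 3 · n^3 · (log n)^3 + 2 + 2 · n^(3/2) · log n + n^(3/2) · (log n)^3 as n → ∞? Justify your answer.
f(n) ∈ Θ(n^3 · (log n)^3)

Compare the terms by growth order. For large n, n^a · (log n)^b dominates n^a' · (log n)^b' iff a > a', or (a = a' and b > b'). Ranking the 5 terms shows the dominant one is 3 · n^3 · (log n)^3. Hence f(n) ∈ Θ(n^3 · (log n)^3).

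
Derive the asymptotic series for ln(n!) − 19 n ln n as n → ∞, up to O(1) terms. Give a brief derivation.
ln(n!) − 19 n ln n = −18 n ln n − n + (1/2) ln(2π n) + O(1/n)

Stirling: ln((n)!) = n ln(n) − n + (1/2) ln(2π·n) + O(1/n).
Here n ln(n) = n ln n.
Subtract 19n ln n: leading term is (1 − 19) n ln n = −18 n ln n. The next term is −n. Then the (1/2) ln(2π·n) correction.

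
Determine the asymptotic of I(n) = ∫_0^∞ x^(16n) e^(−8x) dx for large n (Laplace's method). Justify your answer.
I(n) ~ (sqrt(2π·16n) / 8) · (16n/(8e))^(16n)

Write the integrand as exp(16n ln x − 8x) and set f(x) = 16n ln x − 8x. Then f'(x) = 16n/x − 8 = 0 at x* = 16n/8, and f''(x*) = −16n/x*^2 = −8^2/(16n). Laplace's method (interior maximum) gives
  I(n) ~ e^(f(x*)) · sqrt(2π / |f''(x*)|)
        = exp(16n ln(16n/8) − 16n) · sqrt(2π · 16n / 8^2)
        = (16n/8)^(16n) e^(−16n) · sqrt(2π·16n) / 8
        = (sqrt(2π·16n) / 8) · (16n/(8e))^(16n).
This matches Γ(16n+1)/8^(16n+1) with Stirling applied to Γ.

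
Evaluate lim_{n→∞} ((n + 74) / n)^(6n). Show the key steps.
lim = e^444

Rewrite as (1 + 74/n)^(6n). By the standard limit (1 + x/n)^n → e^x, we have (1 + 74/n)^n → e^74, and raising to the 6th power gives e^444.
More precisely, ln[(1 + 74/n)^(6n)] = 6n · ln(1 + 74/n) = 6n · (74/n + O(1/n^2)) = 444 + O(1/n) → 444.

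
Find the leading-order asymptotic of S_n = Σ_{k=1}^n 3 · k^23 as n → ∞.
S_n ~ n^24 / 8

By integral comparison (Euler-Maclaurin), Σ_{k=1}^n 3 · k^23 = 3 · ∫_0^n x^23 dx + O(n^23) = 3 · n^24/24 = n^24 / 8 + O(n^23). (Equivalently, Faulhaber's formula gives the same leading term.)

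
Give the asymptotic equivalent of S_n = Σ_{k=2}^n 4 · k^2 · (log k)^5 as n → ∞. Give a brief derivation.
S_n ~ 4 · n^3 · (log n)^5 / 3

By integral comparison, S_n = ∫_1^n 4 · x^2 · (log x)^5 dx + O(n^2 · (log n)^5). For the integral, the leading term of ∫_1^n x^2 (log x)^5 dx is n^3/3 · (log n)^5 (by repeated integration by parts; each step lowers the log-exponent and produces a relatively O(1/log n) correction). Hence S_n ~ 4 · n^3 · (log n)^5 / 3.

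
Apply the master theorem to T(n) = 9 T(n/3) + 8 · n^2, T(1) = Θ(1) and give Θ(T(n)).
T(n) = Θ(n^2 log n)

log_3 9 = 2, and f(n) = 8 · n^2 = Θ(n^(log_3 9)). This is Case 2 of the master theorem: T(n) = Θ(f(n) · log n) = Θ(n^2 log n).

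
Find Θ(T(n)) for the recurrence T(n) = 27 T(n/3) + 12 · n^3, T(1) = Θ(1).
T(n) = Θ(n^3 log n)

log_3 27 = 3, and f(n) = 12 · n^3 = Θ(n^(log_3 27)). This is Case 2 of the master theorem: T(n) = Θ(f(n) · log n) = Θ(n^3 log n).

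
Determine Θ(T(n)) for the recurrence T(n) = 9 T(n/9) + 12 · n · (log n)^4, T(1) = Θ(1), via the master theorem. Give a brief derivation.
T(n) = Θ(n · (log n)^5)

Here log_9 9 = 1 and f(n) = 12 · n · (log n)^4 = Θ(n^(log_9 9) · (log n)^4). This is the extended Case 2 of the master theorem (f matches the critical exponent up to log factors), giving T(n) = Θ(n^(log_9 9) · (log n)^(4+1)) = Θ(n · (log n)^5).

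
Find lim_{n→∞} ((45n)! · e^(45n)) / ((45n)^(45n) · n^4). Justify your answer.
lim = 0

Stirling: (45n)! ~ sqrt(2π·45n) · (45n/e)^(45n). Hence
  (45n)! · e^(45n) / (45n)^(45n) ~ sqrt(2π·45n).
Dividing by n^4: sqrt(2π·45n) / n^4 = sqrt(2π·45) · n^((1−8)/2), so the expression behaves like sqrt(2π·45) · n^((1−8)/2) → 0.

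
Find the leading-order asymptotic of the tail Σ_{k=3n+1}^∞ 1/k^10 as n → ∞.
Σ_{k>3n} 1/k^10 ~ 1/(9 · (3n)^9)

Compare to the integral: ∫_{3n}^∞ x^(−10) dx = [−x^(−9)/9]_{3n}^∞ = 1/((10−1)·(3n)^9). Euler-Maclaurin then gives
  Σ_{k>3n} 1/k^10 = ∫_{3n}^∞ dx/x^10 − 1/(2·(3n)^10) + O(1/(3n)^11).
(Equivalently this is ζ(10) − Σ_{k≤3n} 1/k^10.)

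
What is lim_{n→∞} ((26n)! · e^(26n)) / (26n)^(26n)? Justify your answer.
lim = ∞

Stirling: (26n)! ~ sqrt(2π·26n) · (26n/e)^(26n). Hence
  (26n)! · e^(26n) / (26n)^(26n) ~ sqrt(2π·26n) = sqrt(2π·26) · sqrt(n) → ∞.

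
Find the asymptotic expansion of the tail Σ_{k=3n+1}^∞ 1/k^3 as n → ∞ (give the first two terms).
Σ_{k>3n} 1/k^3 = 1/(2 · (3n)^2) − 1/(2 · (3n)^3) + O(1/(3n)^4)

Compare to the integral: ∫_{3n}^∞ x^(−3) dx = [−x^(−2)/2]_{3n}^∞ = 1/((3−1)·(3n)^2). The Euler-Maclaurin correction adds −f(3n)/2 = −1/(2·(3n)^3). Euler-Maclaurin then gives
  Σ_{k>3n} 1/k^3 = ∫_{3n}^∞ dx/x^3 − 1/(2·(3n)^3) + O(1/(3n)^4).
(Equivalently this is ζ(3) − Σ_{k≤3n} 1/k^3.)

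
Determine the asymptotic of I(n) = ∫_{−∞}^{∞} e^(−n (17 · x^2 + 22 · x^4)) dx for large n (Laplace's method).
I(n) ~ sqrt(π/(17n))

φ(x) = 17 · x^2 + 22 · x^4 has its unique global minimum at x* = 0 (since φ'(x) = 34x + 88x^3 = 0 only at x = 0 for real x with both coefficients positive, and φ → ∞ as |x| → ∞). At x* = 0, φ(0) = 0 and φ''(0) = 34. Laplace's method then gives
  I(n) ~ sqrt(2π / (n · φ''(0))) · e^(−n φ(0)) = sqrt(2π / (34n)) = sqrt(π/(17n)).
The 22 · x^4 term contributes only at subleading order (an O(1/n) relative correction).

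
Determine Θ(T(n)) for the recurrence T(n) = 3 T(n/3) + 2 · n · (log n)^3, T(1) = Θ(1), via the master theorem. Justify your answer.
T(n) = Θ(n · (log n)^4)

Here log_3 3 = 1 and f(n) = 2 · n · (log n)^3 = Θ(n^(log_3 3) · (log n)^3). This is the extended Case 2 of the master theorem (f matches the critical exponent up to log factors), giving T(n) = Θ(n^(log_3 3) · (log n)^(3+1)) = Θ(n · (log n)^4).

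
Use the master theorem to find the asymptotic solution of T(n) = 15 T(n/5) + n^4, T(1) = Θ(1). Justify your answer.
T(n) = Θ(n^4)

log_5 15 ≈ 1.683. f(n) = n^4 dominates n^(log_5 15) since 4 > 1.683, and the regularity condition a·f(n/b) = 15·(n/5)^4 = (15/625)·n^4 ≤ c·f(n) holds with c = 15/625 ≈ 0.024 < 1. So this is Case 3: T(n) = Θ(f(n)) = Θ(n^4).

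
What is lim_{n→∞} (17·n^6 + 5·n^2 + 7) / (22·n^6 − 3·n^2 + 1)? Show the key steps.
lim = 17/22

For large n the leading n^6 terms dominate both numerator and denominator. Dividing top and bottom by n^6, every other term tends to 0, leaving 17/22.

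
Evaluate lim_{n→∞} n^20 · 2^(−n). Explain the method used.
lim = 0

Exponentials with base > 1 dominate every fixed polynomial: for any fixed c, n^c / 2^n → 0 as n → ∞ (e.g. by the ratio test, or by writing 2^n = e^(n ln 2) and noting e^(n ln 2) / n^c → ∞). Hence n^20 · 2^(−n) = n^20 / 2^n → 0.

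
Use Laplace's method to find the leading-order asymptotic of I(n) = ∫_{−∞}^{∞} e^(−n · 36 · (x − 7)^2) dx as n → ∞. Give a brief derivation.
I(n) = sqrt(π/(36n))

Here φ(x) = 36 · (x − 7)^2 has its unique minimum at x* = 7 with φ(x*) = 0 and φ''(x*) = 72. Laplace's method gives
  I(n) ~ e^(−n φ(x*)) · sqrt(2π / (n · φ''(x*))) = sqrt(2π / (72n)) = sqrt(π/(36n)).
This is exact: substituting u = (x − 7)·sqrt(36n) gives I(n) = (1/sqrt(36n)) ∫_{−∞}^{∞} e^(−u^2) du = sqrt(π/(36n)).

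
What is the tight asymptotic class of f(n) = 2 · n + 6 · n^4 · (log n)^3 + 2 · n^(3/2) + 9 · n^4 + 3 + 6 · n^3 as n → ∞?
f(n) ∈ Θ(n^4 · (log n)^3)

Compare the terms by growth order. For large n, n^a · (log n)^b dominates n^a' · (log n)^b' iff a > a', or (a = a' and b > b'). Ranking the 6 terms shows the dominant one is 6 · n^4 · (log n)^3. Hence f(n) ∈ Θ(n^4 · (log n)^3).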